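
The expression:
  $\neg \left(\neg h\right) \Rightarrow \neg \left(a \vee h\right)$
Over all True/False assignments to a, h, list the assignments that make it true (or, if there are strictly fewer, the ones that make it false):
is true only for:
  a=False, h=False;
  a=True, h=False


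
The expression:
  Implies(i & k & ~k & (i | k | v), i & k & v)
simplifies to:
True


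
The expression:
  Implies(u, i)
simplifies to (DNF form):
i | ~u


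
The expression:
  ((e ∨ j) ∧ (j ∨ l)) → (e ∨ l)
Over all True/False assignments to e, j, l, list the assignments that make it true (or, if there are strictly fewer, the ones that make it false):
is false only for:
  e=False, j=True, l=False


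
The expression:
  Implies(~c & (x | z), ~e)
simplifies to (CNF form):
(c | ~e | ~x) & (c | ~e | ~z)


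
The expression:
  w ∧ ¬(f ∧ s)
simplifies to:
w ∧ (¬f ∨ ¬s)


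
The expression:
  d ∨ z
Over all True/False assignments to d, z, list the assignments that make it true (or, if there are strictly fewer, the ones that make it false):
is false only for:
  d=False, z=False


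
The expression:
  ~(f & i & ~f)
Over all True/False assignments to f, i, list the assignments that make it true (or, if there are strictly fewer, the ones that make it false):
is always true.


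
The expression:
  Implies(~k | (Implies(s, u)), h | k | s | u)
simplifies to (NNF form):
h | k | s | u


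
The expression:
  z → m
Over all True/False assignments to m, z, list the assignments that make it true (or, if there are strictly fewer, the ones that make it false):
is false only for:
  m=False, z=True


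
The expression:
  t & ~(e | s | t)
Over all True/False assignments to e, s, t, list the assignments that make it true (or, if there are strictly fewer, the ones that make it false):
is never true.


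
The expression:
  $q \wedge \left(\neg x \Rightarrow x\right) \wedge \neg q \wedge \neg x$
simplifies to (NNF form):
$\text{False}$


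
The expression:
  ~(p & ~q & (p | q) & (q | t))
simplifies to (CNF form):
q | ~p | ~t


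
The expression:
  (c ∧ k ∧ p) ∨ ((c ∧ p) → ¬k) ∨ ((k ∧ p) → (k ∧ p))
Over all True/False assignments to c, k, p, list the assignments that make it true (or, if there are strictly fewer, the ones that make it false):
is always true.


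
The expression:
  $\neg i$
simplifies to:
$\neg i$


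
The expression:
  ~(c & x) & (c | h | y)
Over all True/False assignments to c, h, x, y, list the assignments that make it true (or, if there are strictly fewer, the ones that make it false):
is false only for:
  c=False, h=False, x=False, y=False;
  c=False, h=False, x=True, y=False;
  c=True, h=False, x=True, y=False;
  c=True, h=False, x=True, y=True;
  c=True, h=True, x=True, y=False;
  c=True, h=True, x=True, y=True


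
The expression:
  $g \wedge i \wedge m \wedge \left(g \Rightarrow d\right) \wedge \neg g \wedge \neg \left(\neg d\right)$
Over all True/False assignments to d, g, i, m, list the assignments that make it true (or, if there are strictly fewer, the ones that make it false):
is never true.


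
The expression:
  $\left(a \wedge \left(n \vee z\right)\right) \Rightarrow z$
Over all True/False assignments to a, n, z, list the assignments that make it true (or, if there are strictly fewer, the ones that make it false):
is false only for:
  a=True, n=True, z=False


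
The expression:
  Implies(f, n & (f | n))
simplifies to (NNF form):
n | ~f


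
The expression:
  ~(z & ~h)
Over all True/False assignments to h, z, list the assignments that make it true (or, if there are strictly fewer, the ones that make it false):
is false only for:
  h=False, z=True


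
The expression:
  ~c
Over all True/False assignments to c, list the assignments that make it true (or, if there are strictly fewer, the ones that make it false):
is true only for:
  c=False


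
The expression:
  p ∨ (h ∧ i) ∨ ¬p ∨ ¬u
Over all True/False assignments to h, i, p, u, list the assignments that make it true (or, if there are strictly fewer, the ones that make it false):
is always true.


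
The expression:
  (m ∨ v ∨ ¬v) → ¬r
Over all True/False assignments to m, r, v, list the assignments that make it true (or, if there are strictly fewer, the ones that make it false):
is true only for:
  m=False, r=False, v=False;
  m=False, r=False, v=True;
  m=True, r=False, v=False;
  m=True, r=False, v=True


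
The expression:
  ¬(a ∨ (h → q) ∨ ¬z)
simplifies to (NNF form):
h ∧ z ∧ ¬a ∧ ¬q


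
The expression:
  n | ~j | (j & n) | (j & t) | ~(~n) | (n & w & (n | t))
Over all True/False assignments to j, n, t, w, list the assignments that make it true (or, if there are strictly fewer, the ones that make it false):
is false only for:
  j=True, n=False, t=False, w=False;
  j=True, n=False, t=False, w=True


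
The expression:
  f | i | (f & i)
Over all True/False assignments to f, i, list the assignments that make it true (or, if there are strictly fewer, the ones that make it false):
is false only for:
  f=False, i=False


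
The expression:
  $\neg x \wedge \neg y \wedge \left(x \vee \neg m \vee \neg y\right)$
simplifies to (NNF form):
$\neg x \wedge \neg y$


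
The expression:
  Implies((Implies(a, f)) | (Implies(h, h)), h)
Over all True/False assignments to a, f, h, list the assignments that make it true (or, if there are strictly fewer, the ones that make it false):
is true only for:
  a=False, f=False, h=True;
  a=False, f=True, h=True;
  a=True, f=False, h=True;
  a=True, f=True, h=True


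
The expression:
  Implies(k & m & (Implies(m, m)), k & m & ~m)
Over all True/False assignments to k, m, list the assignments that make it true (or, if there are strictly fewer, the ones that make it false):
is false only for:
  k=True, m=True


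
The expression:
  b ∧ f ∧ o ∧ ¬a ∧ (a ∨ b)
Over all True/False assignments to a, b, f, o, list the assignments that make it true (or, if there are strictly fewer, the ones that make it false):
is true only for:
  a=False, b=True, f=True, o=True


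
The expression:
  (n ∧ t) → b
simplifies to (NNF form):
b ∨ ¬n ∨ ¬t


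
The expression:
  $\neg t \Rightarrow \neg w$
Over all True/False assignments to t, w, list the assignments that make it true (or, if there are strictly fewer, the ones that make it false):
is false only for:
  t=False, w=True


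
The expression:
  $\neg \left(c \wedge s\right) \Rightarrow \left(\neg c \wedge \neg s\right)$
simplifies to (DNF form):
$\left(c \wedge s\right) \vee \left(\neg c \wedge \neg s\right)$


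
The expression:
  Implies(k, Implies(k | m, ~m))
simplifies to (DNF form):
~k | ~m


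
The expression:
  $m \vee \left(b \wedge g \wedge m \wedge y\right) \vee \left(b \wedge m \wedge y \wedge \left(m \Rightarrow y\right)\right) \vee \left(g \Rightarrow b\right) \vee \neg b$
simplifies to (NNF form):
$\text{True}$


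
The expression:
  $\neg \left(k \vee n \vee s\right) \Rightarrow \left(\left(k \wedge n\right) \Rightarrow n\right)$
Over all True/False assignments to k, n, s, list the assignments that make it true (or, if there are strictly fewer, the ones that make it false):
is always true.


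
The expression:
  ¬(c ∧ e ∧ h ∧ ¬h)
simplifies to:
True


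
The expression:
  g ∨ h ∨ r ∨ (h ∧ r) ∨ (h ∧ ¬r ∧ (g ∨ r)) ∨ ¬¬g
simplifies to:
g ∨ h ∨ r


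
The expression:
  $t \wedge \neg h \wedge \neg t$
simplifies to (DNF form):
$\text{False}$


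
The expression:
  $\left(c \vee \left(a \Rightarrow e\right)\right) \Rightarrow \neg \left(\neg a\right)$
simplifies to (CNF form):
$a$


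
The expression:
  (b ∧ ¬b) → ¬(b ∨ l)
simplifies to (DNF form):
True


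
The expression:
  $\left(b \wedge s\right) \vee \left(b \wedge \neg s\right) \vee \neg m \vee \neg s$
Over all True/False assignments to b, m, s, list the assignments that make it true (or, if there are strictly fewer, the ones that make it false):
is false only for:
  b=False, m=True, s=True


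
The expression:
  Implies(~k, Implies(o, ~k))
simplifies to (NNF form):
True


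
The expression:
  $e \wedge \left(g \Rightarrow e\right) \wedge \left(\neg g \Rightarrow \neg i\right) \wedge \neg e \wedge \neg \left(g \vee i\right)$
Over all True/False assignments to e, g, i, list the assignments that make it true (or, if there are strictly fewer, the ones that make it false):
is never true.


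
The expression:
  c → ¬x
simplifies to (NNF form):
¬c ∨ ¬x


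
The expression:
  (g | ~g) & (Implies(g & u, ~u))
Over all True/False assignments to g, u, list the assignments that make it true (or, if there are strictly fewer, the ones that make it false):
is false only for:
  g=True, u=True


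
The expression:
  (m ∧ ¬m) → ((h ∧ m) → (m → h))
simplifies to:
True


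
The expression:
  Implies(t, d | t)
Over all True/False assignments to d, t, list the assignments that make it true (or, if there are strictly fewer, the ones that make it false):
is always true.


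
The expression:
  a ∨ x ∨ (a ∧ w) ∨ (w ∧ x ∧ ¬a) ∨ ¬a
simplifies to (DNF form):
True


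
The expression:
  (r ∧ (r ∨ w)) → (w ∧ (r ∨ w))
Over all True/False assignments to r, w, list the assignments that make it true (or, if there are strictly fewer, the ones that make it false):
is false only for:
  r=True, w=False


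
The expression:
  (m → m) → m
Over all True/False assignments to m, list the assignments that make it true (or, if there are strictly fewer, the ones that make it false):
is true only for:
  m=True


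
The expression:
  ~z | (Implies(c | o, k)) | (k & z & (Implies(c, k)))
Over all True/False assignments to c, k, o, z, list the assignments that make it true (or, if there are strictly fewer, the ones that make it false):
is false only for:
  c=False, k=False, o=True, z=True;
  c=True, k=False, o=False, z=True;
  c=True, k=False, o=True, z=True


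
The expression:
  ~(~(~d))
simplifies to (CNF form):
~d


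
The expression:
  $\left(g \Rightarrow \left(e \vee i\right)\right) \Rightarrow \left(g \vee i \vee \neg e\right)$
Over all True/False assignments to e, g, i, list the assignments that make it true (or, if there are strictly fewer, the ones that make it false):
is false only for:
  e=True, g=False, i=False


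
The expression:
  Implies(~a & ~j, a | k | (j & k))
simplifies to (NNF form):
a | j | k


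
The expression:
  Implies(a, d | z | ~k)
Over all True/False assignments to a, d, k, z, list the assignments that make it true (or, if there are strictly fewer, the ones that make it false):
is false only for:
  a=True, d=False, k=True, z=False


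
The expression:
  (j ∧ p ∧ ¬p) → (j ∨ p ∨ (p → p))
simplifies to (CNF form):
True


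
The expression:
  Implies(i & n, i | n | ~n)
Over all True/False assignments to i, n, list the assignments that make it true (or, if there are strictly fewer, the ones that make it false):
is always true.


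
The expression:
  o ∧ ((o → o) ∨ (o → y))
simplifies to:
o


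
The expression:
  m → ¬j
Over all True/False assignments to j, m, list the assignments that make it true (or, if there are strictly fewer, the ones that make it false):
is false only for:
  j=True, m=True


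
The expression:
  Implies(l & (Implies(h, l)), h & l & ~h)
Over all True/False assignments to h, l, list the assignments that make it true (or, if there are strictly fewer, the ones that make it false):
is true only for:
  h=False, l=False;
  h=True, l=False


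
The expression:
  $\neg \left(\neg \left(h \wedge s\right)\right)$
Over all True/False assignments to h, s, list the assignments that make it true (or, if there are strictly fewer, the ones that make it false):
is true only for:
  h=True, s=True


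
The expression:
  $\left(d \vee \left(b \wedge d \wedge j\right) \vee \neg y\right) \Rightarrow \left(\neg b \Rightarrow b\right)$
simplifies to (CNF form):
$\left(b \vee y\right) \wedge \left(b \vee \neg d\right)$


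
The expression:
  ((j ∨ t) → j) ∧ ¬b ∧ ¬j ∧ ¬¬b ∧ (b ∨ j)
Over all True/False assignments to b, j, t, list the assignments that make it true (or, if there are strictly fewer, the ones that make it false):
is never true.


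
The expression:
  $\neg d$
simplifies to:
$\neg d$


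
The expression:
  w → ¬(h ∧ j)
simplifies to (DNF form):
¬h ∨ ¬j ∨ ¬w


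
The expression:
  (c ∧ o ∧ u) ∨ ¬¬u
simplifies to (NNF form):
u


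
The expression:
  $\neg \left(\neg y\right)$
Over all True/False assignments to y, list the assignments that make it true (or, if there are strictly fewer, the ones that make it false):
is true only for:
  y=True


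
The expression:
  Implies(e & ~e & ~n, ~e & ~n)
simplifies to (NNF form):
True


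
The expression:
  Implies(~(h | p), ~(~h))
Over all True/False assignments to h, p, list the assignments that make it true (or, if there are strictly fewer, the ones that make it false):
is false only for:
  h=False, p=False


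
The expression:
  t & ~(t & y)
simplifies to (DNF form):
t & ~y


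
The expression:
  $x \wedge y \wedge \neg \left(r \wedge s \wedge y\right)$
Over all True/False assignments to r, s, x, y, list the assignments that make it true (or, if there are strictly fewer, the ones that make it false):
is true only for:
  r=False, s=False, x=True, y=True;
  r=False, s=True, x=True, y=True;
  r=True, s=False, x=True, y=True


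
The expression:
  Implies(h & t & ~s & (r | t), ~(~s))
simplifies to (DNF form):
s | ~h | ~t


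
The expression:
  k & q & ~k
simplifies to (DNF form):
False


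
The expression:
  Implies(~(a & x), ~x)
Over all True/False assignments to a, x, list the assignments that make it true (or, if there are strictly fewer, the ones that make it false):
is false only for:
  a=False, x=True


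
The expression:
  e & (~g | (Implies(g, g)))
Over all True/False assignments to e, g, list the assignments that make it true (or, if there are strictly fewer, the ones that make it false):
is true only for:
  e=True, g=False;
  e=True, g=True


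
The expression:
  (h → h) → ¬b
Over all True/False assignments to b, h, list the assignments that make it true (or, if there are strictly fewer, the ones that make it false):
is true only for:
  b=False, h=False;
  b=False, h=True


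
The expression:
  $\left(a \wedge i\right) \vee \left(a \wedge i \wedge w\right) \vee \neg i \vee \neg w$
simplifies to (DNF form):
$a \vee \neg i \vee \neg w$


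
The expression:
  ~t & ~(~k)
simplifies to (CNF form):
k & ~t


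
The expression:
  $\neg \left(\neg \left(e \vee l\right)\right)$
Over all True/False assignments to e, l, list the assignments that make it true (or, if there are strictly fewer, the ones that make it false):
is false only for:
  e=False, l=False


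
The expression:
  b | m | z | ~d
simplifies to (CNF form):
b | m | z | ~d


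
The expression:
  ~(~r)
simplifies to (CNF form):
r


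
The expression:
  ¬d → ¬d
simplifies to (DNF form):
True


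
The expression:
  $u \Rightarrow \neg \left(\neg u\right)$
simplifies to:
$\text{True}$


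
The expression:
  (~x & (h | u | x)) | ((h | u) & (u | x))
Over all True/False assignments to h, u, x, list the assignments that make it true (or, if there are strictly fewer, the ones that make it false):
is false only for:
  h=False, u=False, x=False;
  h=False, u=False, x=True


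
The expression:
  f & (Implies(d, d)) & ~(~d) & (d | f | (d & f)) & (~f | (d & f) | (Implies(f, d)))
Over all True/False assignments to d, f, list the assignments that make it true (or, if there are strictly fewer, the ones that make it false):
is true only for:
  d=True, f=True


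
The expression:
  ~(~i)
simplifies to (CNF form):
i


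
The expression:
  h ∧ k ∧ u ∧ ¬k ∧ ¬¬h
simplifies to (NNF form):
False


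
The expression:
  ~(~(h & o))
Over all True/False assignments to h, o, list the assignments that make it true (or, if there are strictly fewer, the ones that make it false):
is true only for:
  h=True, o=True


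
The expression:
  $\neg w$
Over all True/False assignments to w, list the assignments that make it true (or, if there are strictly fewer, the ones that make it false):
is true only for:
  w=False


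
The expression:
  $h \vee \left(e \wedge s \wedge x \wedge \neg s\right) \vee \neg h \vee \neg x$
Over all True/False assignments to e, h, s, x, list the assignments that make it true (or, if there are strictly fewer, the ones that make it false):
is always true.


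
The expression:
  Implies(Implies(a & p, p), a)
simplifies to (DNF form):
a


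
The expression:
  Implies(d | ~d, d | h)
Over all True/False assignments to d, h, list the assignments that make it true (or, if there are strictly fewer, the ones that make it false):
is false only for:
  d=False, h=False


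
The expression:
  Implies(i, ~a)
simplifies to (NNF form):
~a | ~i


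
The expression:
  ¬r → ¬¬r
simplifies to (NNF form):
r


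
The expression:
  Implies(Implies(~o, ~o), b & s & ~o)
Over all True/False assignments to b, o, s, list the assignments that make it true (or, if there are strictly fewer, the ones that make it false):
is true only for:
  b=True, o=False, s=True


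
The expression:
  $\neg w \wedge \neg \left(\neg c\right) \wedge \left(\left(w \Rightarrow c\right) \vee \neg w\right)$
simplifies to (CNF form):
$c \wedge \neg w$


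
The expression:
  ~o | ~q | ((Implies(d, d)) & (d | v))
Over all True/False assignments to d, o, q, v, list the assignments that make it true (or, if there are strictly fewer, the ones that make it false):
is false only for:
  d=False, o=True, q=True, v=False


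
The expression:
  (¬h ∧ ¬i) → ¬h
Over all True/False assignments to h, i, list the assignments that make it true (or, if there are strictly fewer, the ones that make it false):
is always true.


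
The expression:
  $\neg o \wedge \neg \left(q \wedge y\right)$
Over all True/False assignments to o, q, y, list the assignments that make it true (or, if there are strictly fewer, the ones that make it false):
is true only for:
  o=False, q=False, y=False;
  o=False, q=False, y=True;
  o=False, q=True, y=False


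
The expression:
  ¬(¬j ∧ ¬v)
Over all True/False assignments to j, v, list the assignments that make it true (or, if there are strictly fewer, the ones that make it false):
is false only for:
  j=False, v=False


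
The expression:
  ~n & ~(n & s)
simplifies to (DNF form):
~n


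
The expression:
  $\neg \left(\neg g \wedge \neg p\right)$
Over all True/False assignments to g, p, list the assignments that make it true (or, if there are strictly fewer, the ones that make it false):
is false only for:
  g=False, p=False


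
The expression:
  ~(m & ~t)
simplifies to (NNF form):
t | ~m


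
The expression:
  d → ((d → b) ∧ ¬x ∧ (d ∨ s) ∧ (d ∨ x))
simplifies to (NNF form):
(b ∧ ¬x) ∨ ¬d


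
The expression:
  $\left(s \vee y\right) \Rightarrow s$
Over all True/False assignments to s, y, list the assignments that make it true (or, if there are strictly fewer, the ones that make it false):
is false only for:
  s=False, y=True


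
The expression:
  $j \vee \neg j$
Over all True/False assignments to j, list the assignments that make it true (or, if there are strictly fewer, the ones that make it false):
is always true.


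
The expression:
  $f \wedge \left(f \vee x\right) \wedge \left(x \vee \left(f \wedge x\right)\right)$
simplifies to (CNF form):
$f \wedge x$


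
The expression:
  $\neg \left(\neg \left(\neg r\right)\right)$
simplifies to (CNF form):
$\neg r$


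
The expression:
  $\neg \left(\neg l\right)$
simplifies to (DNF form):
$l$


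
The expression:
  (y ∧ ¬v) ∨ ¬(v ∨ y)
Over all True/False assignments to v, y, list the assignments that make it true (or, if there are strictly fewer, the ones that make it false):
is true only for:
  v=False, y=False;
  v=False, y=True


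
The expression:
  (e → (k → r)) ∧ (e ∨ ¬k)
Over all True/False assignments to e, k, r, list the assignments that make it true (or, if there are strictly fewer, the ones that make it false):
is false only for:
  e=False, k=True, r=False;
  e=False, k=True, r=True;
  e=True, k=True, r=False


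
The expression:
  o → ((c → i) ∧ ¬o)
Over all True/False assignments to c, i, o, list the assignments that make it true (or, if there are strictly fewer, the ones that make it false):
is true only for:
  c=False, i=False, o=False;
  c=False, i=True, o=False;
  c=True, i=False, o=False;
  c=True, i=True, o=False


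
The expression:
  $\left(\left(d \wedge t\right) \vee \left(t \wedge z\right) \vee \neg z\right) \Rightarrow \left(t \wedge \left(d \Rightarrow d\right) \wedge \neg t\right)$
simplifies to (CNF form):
$z \wedge \neg t$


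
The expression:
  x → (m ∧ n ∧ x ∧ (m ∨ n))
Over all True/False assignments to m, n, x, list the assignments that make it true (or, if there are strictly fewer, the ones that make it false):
is false only for:
  m=False, n=False, x=True;
  m=False, n=True, x=True;
  m=True, n=False, x=True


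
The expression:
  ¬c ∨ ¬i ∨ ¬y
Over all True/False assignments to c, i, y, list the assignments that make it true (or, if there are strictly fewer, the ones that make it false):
is false only for:
  c=True, i=True, y=True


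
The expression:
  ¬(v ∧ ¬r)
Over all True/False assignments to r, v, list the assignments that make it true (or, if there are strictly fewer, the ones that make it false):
is false only for:
  r=False, v=True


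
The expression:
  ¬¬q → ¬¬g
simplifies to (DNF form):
g ∨ ¬q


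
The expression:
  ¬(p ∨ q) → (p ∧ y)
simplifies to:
p ∨ q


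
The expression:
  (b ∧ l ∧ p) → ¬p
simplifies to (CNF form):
¬b ∨ ¬l ∨ ¬p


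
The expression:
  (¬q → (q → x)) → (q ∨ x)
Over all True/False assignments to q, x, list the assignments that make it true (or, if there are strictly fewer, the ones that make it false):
is false only for:
  q=False, x=False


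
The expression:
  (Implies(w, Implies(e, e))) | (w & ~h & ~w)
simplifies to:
True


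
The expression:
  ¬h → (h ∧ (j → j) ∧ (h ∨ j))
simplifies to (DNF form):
h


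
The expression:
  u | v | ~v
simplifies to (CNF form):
True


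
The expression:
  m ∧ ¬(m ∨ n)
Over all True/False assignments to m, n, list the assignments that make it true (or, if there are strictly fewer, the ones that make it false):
is never true.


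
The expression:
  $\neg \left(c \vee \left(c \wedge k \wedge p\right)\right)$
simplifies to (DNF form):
$\neg c$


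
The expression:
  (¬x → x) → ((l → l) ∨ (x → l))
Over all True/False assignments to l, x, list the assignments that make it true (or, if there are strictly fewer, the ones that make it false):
is always true.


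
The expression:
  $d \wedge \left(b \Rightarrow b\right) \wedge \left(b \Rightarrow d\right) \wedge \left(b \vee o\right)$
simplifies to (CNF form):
$d \wedge \left(b \vee o\right)$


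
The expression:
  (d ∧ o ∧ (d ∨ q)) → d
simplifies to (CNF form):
True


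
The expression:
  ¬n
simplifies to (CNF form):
¬n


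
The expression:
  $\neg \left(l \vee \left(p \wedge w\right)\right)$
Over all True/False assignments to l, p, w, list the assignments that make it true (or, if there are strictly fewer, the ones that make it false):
is true only for:
  l=False, p=False, w=False;
  l=False, p=False, w=True;
  l=False, p=True, w=False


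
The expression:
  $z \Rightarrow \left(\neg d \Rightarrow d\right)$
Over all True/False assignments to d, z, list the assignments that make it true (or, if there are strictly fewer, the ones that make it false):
is false only for:
  d=False, z=True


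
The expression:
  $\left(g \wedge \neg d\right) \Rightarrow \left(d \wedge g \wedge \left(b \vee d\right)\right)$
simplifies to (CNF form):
$d \vee \neg g$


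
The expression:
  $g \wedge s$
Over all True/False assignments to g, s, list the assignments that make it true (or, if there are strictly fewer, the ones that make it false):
is true only for:
  g=True, s=True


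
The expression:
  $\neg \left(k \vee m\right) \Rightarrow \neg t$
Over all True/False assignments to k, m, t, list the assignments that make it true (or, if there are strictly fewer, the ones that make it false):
is false only for:
  k=False, m=False, t=True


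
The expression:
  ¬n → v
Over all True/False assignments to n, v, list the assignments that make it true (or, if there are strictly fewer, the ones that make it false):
is false only for:
  n=False, v=False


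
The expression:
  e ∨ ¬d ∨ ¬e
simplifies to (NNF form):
True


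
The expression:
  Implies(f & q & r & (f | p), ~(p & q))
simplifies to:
~f | ~p | ~q | ~r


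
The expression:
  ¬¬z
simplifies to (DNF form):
z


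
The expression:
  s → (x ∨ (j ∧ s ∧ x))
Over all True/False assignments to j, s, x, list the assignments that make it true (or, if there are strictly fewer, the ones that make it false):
is false only for:
  j=False, s=True, x=False;
  j=True, s=True, x=False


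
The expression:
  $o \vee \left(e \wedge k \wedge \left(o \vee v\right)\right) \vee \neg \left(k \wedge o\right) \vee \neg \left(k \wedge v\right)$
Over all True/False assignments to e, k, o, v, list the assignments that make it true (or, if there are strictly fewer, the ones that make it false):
is always true.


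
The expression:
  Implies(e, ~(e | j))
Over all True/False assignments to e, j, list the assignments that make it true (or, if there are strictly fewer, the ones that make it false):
is true only for:
  e=False, j=False;
  e=False, j=True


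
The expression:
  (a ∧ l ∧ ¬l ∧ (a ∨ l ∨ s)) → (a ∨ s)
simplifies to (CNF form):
True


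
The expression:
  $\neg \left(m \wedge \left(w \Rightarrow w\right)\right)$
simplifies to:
$\neg m$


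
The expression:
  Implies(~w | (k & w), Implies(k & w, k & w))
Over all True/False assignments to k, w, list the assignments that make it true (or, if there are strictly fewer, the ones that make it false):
is always true.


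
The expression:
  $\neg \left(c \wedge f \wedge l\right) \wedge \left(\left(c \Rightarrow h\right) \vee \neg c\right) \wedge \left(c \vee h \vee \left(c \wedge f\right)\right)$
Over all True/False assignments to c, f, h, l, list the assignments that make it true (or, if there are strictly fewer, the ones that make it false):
is true only for:
  c=False, f=False, h=True, l=False;
  c=False, f=False, h=True, l=True;
  c=False, f=True, h=True, l=False;
  c=False, f=True, h=True, l=True;
  c=True, f=False, h=True, l=False;
  c=True, f=False, h=True, l=True;
  c=True, f=True, h=True, l=False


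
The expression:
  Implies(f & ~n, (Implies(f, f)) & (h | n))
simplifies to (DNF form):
h | n | ~f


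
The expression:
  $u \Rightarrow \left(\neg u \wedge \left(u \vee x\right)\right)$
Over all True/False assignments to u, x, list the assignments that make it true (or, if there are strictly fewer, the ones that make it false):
is true only for:
  u=False, x=False;
  u=False, x=True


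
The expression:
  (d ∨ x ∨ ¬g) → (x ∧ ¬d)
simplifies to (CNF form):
¬d ∧ (g ∨ x)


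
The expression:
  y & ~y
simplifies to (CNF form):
False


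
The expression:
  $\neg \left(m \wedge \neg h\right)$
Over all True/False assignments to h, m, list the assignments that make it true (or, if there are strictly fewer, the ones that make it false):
is false only for:
  h=False, m=True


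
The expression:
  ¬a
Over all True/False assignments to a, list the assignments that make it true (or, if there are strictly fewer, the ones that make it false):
is true only for:
  a=False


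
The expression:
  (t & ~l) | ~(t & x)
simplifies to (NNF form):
~l | ~t | ~x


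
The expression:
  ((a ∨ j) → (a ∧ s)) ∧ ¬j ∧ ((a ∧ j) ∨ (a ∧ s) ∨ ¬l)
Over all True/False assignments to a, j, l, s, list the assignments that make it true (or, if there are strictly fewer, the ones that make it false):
is true only for:
  a=False, j=False, l=False, s=False;
  a=False, j=False, l=False, s=True;
  a=True, j=False, l=False, s=True;
  a=True, j=False, l=True, s=True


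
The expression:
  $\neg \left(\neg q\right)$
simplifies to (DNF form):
$q$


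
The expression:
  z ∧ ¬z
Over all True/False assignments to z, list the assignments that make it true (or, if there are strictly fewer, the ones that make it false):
is never true.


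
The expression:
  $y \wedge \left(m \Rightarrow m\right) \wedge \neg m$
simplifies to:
$y \wedge \neg m$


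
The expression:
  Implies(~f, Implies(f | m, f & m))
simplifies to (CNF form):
f | ~m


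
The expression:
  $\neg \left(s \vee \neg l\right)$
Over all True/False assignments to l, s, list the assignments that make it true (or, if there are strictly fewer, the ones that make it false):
is true only for:
  l=True, s=False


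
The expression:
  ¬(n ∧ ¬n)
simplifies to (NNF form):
True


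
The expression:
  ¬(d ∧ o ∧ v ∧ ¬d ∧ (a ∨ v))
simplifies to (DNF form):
True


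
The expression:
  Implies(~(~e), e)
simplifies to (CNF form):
True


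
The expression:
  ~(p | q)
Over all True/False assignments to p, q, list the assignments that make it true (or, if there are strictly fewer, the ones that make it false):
is true only for:
  p=False, q=False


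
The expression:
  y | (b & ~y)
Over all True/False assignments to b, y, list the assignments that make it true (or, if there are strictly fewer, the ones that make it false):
is false only for:
  b=False, y=False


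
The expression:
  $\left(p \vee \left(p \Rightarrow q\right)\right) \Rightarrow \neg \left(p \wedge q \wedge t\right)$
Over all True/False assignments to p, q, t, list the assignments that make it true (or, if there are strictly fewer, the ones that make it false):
is false only for:
  p=True, q=True, t=True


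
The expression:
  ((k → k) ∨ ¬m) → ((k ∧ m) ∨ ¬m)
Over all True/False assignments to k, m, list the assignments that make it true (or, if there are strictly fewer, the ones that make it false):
is false only for:
  k=False, m=True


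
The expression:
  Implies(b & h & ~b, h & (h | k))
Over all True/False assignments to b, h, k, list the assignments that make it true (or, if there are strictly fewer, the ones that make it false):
is always true.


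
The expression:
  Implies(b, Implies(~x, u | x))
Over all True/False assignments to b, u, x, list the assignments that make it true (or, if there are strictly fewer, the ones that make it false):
is false only for:
  b=True, u=False, x=False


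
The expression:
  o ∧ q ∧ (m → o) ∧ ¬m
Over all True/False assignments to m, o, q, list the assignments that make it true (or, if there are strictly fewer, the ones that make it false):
is true only for:
  m=False, o=True, q=True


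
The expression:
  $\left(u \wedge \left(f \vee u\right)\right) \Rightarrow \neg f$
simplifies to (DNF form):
$\neg f \vee \neg u$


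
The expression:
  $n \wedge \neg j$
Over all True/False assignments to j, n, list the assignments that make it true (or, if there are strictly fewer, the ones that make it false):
is true only for:
  j=False, n=True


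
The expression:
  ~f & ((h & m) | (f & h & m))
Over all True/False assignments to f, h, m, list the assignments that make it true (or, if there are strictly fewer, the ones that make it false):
is true only for:
  f=False, h=True, m=True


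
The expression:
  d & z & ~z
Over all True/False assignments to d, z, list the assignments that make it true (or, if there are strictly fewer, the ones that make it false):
is never true.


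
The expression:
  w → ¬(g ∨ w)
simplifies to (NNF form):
¬w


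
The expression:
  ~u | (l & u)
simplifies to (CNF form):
l | ~u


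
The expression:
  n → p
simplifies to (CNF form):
p ∨ ¬n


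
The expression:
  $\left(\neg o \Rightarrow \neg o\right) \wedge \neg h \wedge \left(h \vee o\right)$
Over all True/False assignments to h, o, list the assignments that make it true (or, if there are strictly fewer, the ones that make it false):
is true only for:
  h=False, o=True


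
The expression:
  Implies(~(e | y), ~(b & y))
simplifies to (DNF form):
True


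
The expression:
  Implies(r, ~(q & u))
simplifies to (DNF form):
~q | ~r | ~u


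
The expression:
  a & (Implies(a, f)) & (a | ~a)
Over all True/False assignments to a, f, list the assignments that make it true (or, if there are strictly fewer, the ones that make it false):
is true only for:
  a=True, f=True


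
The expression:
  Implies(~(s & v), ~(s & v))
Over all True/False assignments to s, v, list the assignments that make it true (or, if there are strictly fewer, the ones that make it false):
is always true.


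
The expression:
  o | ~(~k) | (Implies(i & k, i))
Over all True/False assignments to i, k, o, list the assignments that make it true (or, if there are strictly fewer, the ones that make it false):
is always true.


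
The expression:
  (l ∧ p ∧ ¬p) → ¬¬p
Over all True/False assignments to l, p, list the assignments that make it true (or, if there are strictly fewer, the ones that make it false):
is always true.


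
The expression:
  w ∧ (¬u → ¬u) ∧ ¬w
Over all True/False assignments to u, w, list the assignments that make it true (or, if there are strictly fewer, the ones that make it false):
is never true.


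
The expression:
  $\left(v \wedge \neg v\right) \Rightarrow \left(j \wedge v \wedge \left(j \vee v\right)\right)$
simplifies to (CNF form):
$\text{True}$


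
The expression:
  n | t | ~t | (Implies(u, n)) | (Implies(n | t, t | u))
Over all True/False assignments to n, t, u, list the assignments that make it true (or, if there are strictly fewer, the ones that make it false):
is always true.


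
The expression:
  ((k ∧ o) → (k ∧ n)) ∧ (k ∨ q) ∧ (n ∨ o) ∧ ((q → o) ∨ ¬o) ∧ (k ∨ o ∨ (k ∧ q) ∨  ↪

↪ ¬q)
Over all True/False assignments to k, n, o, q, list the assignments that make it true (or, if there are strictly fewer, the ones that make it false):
is true only for:
  k=False, n=False, o=True, q=True;
  k=False, n=True, o=True, q=True;
  k=True, n=True, o=False, q=False;
  k=True, n=True, o=False, q=True;
  k=True, n=True, o=True, q=False;
  k=True, n=True, o=True, q=True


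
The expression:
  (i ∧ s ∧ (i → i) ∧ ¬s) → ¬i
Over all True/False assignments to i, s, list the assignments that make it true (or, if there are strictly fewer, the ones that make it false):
is always true.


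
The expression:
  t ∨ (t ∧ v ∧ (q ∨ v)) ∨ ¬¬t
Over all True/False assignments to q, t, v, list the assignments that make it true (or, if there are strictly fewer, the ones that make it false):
is true only for:
  q=False, t=True, v=False;
  q=False, t=True, v=True;
  q=True, t=True, v=False;
  q=True, t=True, v=True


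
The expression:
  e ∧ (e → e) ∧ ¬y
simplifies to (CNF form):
e ∧ ¬y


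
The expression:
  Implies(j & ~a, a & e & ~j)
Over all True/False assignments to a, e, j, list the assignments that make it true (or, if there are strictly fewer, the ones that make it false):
is false only for:
  a=False, e=False, j=True;
  a=False, e=True, j=True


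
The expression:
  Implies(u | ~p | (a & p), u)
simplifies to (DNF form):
u | (p & ~a)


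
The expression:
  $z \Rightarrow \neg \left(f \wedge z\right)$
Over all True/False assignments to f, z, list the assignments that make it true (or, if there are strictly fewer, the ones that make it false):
is false only for:
  f=True, z=True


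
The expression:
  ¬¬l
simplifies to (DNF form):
l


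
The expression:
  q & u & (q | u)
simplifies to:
q & u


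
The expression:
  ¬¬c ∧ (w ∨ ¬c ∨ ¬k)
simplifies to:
c ∧ (w ∨ ¬k)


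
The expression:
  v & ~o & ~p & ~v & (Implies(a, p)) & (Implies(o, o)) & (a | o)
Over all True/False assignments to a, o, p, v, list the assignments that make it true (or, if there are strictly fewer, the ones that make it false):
is never true.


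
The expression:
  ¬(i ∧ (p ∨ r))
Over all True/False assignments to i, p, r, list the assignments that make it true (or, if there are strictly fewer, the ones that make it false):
is false only for:
  i=True, p=False, r=True;
  i=True, p=True, r=False;
  i=True, p=True, r=True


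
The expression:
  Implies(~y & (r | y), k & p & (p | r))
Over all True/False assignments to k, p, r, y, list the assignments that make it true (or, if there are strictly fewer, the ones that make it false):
is false only for:
  k=False, p=False, r=True, y=False;
  k=False, p=True, r=True, y=False;
  k=True, p=False, r=True, y=False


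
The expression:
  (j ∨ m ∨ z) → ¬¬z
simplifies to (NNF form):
z ∨ (¬j ∧ ¬m)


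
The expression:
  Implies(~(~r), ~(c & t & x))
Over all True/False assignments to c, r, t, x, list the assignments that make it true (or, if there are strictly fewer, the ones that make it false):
is false only for:
  c=True, r=True, t=True, x=True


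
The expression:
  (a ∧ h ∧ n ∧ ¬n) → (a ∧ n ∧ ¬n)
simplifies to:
True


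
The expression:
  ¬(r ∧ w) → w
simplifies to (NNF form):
w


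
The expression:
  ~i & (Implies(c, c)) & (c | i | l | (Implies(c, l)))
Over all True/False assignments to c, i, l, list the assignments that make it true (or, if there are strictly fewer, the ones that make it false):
is true only for:
  c=False, i=False, l=False;
  c=False, i=False, l=True;
  c=True, i=False, l=False;
  c=True, i=False, l=True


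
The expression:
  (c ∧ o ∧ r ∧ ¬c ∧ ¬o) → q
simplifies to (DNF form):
True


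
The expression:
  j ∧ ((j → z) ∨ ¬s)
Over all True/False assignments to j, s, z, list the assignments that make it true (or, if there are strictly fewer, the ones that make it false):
is true only for:
  j=True, s=False, z=False;
  j=True, s=False, z=True;
  j=True, s=True, z=True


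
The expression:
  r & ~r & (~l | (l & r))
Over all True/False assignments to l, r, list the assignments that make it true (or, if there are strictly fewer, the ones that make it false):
is never true.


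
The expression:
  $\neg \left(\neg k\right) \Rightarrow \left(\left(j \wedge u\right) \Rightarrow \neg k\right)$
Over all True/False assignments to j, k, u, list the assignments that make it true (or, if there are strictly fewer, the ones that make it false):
is false only for:
  j=True, k=True, u=True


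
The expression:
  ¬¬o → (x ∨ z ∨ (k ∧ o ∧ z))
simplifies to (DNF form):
x ∨ z ∨ ¬o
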